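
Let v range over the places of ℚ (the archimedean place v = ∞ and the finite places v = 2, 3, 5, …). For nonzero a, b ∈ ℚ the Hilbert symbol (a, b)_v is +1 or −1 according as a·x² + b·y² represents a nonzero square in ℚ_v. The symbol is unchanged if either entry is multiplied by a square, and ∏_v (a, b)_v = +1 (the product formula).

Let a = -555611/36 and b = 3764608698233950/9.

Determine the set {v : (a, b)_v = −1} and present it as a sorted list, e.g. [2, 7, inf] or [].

[2, 17, 23, 37]

Mod squares: a ≡ -11339, b ≡ 23902. Check v ∈ {∞, 2, 3, 5, 7, 17, 19, 23, 29, 37}.
v=17: a=17^1·(≡4), b=17^3·(≡10) mod 17; (4|17)=+1, (10|17)=-1; (−1)^{1·3·8}·(+1)^3·(-1)^1 = -1.
v=5: a=5^0·(≡4), b=5^2·(≡2) mod 5; (4|5)=+1, (2|5)=-1; (−1)^{0·2·2}·(+1)^2·(-1)^0 = +1.
v=19: a=19^0·(≡16), b=19^1·(≡7) mod 19; (16|19)=+1, (7|19)=+1; (−1)^{0·1·9}·(+1)^1·(+1)^0 = +1.
v=∞: -11339 < 0 and 23902 > 0  ⇒  (a,b)_∞ = +1.
v=37: a=37^0·(≡19), b=37^1·(≡17) mod 37; (19|37)=-1, (17|37)=-1; (−1)^{0·1·18}·(-1)^1·(-1)^0 = -1.
v=2: v_2(a)=-2, v_2(b)=1; units ≡ 5, 7 (mod 8); ε·ε+αω+βω = 0·1+-2·0+1·1 ≡ 1  ⇒  (a,b)_2 = -1.
v=3: a=3^-2·(≡1), b=3^-2·(≡1) mod 3; (1|3)=+1, (1|3)=+1; (−1)^{-2·-2·1}·(+1)^-2·(+1)^-2 = +1.
v=7: a=7^2·(≡1), b=7^2·(≡1) mod 7; (1|7)=+1, (1|7)=+1; (−1)^{2·2·3}·(+1)^2·(+1)^2 = +1.
v=23: a=23^1·(≡3), b=23^2·(≡19) mod 23; (3|23)=+1, (19|23)=-1; (−1)^{1·2·11}·(+1)^2·(-1)^1 = -1.
v=29: a=29^1·(≡18), b=29^2·(≡6) mod 29; (18|29)=-1, (6|29)=+1; (−1)^{1·2·14}·(-1)^2·(+1)^1 = +1.
Ram(-11339, 23902) = {2, 17, 23, 37}; no ℚ_2-point on the conic.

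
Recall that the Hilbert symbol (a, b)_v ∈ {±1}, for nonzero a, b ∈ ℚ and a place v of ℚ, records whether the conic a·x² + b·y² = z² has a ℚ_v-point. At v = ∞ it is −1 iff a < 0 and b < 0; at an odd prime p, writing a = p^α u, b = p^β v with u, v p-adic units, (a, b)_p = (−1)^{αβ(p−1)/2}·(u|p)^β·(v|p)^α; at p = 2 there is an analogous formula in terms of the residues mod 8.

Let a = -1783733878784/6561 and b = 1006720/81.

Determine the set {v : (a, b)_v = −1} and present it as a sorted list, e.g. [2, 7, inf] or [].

(a, b) ≡ (-11, 130) mod (ℚ^×)²; places V = {2, 3, 5, 11, 13, ∞}.
(a,b)_2: α=16, β=7; u≡5, v≡1 (mod 8); ε(u)ε(v)=0·0, αω(v)=16·0, βω(u)=7·1; sum ≡ 1  ⇒  -1.
(a,b)_3: α=-8, u≡1; β=-4, v≡1 (mod 3); (1|3)=+1, (1|3)=+1; sign (−1)^0·+1^-4·+1^-8 = +1.
(a,b)_13: α=2, u≡2; β=1, v≡4 (mod 13); (2|13)=-1, (4|13)=+1; sign (−1)^0·-1^1·+1^2 = -1.
(a,b)_11: α=5, u≡6; β=2, v≡1 (mod 11); (6|11)=-1, (1|11)=+1; sign (−1)^0·-1^2·+1^5 = +1.
(a,b)_∞: sgn(-11)=−, sgn(130)=+, so +1.
(a,b)_5: α=0, u≡1; β=1, v≡4 (mod 5); (1|5)=+1, (4|5)=+1; sign (−1)^0·+1^1·+1^0 = +1.
Ram(-11, 130) = {2, 13}; no ℚ_2-point on the conic.

[2, 13]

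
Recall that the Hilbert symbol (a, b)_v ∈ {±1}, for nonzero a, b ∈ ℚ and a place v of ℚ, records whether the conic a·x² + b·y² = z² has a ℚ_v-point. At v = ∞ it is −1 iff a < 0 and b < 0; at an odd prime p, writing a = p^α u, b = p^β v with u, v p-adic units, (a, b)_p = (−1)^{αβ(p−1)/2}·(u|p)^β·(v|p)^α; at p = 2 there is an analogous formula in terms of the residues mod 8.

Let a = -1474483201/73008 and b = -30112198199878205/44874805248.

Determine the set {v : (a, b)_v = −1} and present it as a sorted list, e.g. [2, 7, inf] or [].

[5, inf]

(a, b) ≡ (-3, -15) mod (ℚ^×)²; places V = {2, 3, 5, 7, 13, 19, 43, 47, ∞}.
(a,b)_2: α=-4, β=-12; u≡5, v≡1 (mod 8); ε(u)ε(v)=0·0, αω(v)=-4·0, βω(u)=-12·1; sum ≡ 0  ⇒  +1.
(a,b)_43: α=2, u≡31; β=4, v≡42 (mod 43); (31|43)=+1, (42|43)=-1; sign (−1)^0·+1^4·-1^2 = +1.
(a,b)_7: α=0, u≡1; β=-4, v≡5 (mod 7); (1|7)=+1, (5|7)=-1; sign (−1)^0·+1^-4·-1^0 = +1.
(a,b)_3: α=-3, u≡2; β=-3, v≡1 (mod 3); (2|3)=-1, (1|3)=+1; sign (−1)^1·-1^-3·+1^-3 = +1.
(a,b)_47: α=2, u≡39; β=4, v≡17 (mod 47); (39|47)=-1, (17|47)=+1; sign (−1)^0·-1^4·+1^2 = +1.
(a,b)_13: α=-2, u≡10; β=-2, v≡2 (mod 13); (10|13)=+1, (2|13)=-1; sign (−1)^0·+1^-2·-1^-2 = +1.
(a,b)_5: α=0, u≡3; β=1, v≡3 (mod 5); (3|5)=-1, (3|5)=-1; sign (−1)^0·-1^1·-1^0 = -1.
(a,b)_∞: sgn(-3)=−, sgn(-15)=−, so -1.
(a,b)_19: α=2, u≡16; β=2, v≡1 (mod 19); (16|19)=+1, (1|19)=+1; sign (−1)^0·+1^2·+1^2 = +1.
Ram(-3, -15) = {5, ∞}; no ℚ_5-point on the conic.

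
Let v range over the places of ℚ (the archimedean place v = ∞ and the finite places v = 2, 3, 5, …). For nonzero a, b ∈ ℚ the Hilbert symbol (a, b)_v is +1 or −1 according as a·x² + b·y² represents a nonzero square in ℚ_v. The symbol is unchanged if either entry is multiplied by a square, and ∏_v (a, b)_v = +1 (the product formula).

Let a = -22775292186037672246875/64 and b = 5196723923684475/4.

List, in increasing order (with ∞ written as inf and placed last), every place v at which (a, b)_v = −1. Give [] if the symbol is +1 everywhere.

Mod squares: a ≡ -719355, b ≡ 3451. Check v ∈ {∞, 2, 3, 5, 7, 13, 17, 29, 31}.
v=2: v_2(a)=-6, v_2(b)=-2; units ≡ 5, 3 (mod 8); ε·ε+αω+βω = 0·1+-6·1+-2·1 ≡ 0  ⇒  (a,b)_2 = +1.
v=3: a=3^3·(≡2), b=3^2·(≡1) mod 3; (2|3)=-1, (1|3)=+1; (−1)^{3·2·1}·(-1)^2·(+1)^3 = +1.
v=7: a=7^3·(≡2), b=7^3·(≡5) mod 7; (2|7)=+1, (5|7)=-1; (−1)^{3·3·3}·(+1)^3·(-1)^3 = +1.
v=17: a=17^1·(≡4), b=17^1·(≡9) mod 17; (4|17)=+1, (9|17)=+1; (−1)^{1·1·8}·(+1)^1·(+1)^1 = +1.
v=31: a=31^3·(≡10), b=31^2·(≡10) mod 31; (10|31)=+1, (10|31)=+1; (−1)^{3·2·15}·(+1)^2·(+1)^3 = +1.
v=29: a=29^4·(≡10), b=29^3·(≡12) mod 29; (10|29)=-1, (12|29)=-1; (−1)^{4·3·14}·(-1)^3·(-1)^4 = -1.
v=5: a=5^5·(≡4), b=5^2·(≡1) mod 5; (4|5)=+1, (1|5)=+1; (−1)^{5·2·2}·(+1)^2·(+1)^5 = +1.
v=∞: -719355 < 0 and 3451 > 0  ⇒  (a,b)_∞ = +1.
v=13: a=13^3·(≡8), b=13^2·(≡6) mod 13; (8|13)=-1, (6|13)=-1; (−1)^{3·2·6}·(-1)^2·(-1)^3 = -1.
(-719355, 3451 / ℚ) ramifies at {13, 29}: a division algebra.

[13, 29]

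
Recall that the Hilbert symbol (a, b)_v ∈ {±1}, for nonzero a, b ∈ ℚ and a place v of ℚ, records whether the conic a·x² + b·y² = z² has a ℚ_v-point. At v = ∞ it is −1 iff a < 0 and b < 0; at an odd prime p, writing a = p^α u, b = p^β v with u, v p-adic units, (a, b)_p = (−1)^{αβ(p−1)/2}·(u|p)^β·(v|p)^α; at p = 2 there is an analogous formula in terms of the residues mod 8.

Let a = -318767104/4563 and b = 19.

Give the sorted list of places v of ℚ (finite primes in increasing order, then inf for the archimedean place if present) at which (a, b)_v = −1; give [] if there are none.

(a, b) ≡ (-57, 19) mod (ℚ^×)²; places V = {2, 3, 13, 19, ∞}.
(a,b)_∞: sgn(-57)=−, sgn(19)=+, so +1.
(a,b)_13: α=-2, u≡7; β=0, v≡6 (mod 13); (7|13)=-1, (6|13)=-1; sign (−1)^0·-1^0·-1^-2 = +1.
(a,b)_2: α=24, β=0; u≡7, v≡3 (mod 8); ε(u)ε(v)=1·1, αω(v)=24·1, βω(u)=0·0; sum ≡ 1  ⇒  -1.
(a,b)_19: α=1, u≡4; β=1, v≡1 (mod 19); (4|19)=+1, (1|19)=+1; sign (−1)^1·+1^1·+1^1 = -1.
(a,b)_3: α=-3, u≡2; β=0, v≡1 (mod 3); (2|3)=-1, (1|3)=+1; sign (−1)^0·-1^0·+1^-3 = +1.
(-57, 19 / ℚ) ramifies at {2, 19}: a division algebra.

[2, 19]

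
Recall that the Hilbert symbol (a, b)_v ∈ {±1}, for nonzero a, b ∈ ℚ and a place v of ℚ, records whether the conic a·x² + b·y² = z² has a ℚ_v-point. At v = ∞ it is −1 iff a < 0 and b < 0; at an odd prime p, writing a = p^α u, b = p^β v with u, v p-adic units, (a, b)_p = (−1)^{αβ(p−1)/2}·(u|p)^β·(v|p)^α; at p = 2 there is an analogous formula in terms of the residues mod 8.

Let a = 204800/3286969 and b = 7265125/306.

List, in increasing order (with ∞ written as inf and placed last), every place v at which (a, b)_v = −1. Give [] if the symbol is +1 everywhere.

Mod squares: a ≡ 2, b ≡ 27370. Check v ∈ {∞, 2, 3, 5, 7, 17, 19, 23, 37}.
v=23: a=23^0·(≡12), b=23^1·(≡22) mod 23; (12|23)=+1, (22|23)=-1; (−1)^{0·1·11}·(+1)^1·(-1)^0 = +1.
v=37: a=37^-2·(≡8), b=37^0·(≡36) mod 37; (8|37)=-1, (36|37)=+1; (−1)^{-2·0·18}·(-1)^0·(+1)^-2 = +1.
v=17: a=17^0·(≡9), b=17^-1·(≡5) mod 17; (9|17)=+1, (5|17)=-1; (−1)^{0·-1·8}·(+1)^-1·(-1)^0 = +1.
v=5: a=5^2·(≡3), b=5^3·(≡1) mod 5; (3|5)=-1, (1|5)=+1; (−1)^{2·3·2}·(-1)^3·(+1)^2 = -1.
v=7: a=7^-4·(≡2), b=7^1·(≡4) mod 7; (2|7)=+1, (4|7)=+1; (−1)^{-4·1·3}·(+1)^1·(+1)^-4 = +1.
v=3: a=3^0·(≡2), b=3^-2·(≡1) mod 3; (2|3)=-1, (1|3)=+1; (−1)^{0·-2·1}·(-1)^-2·(+1)^0 = +1.
v=19: a=19^0·(≡8), b=19^2·(≡2) mod 19; (8|19)=-1, (2|19)=-1; (−1)^{0·2·9}·(-1)^2·(-1)^0 = +1.
v=2: v_2(a)=13, v_2(b)=-1; units ≡ 1, 5 (mod 8); ε·ε+αω+βω = 0·0+13·1+-1·0 ≡ 1  ⇒  (a,b)_2 = -1.
v=∞: 2 > 0 and 27370 > 0  ⇒  (a,b)_∞ = +1.
|Ram(2, 27370)| = 2, even; anisotropic at {2, 5}.

[2, 5]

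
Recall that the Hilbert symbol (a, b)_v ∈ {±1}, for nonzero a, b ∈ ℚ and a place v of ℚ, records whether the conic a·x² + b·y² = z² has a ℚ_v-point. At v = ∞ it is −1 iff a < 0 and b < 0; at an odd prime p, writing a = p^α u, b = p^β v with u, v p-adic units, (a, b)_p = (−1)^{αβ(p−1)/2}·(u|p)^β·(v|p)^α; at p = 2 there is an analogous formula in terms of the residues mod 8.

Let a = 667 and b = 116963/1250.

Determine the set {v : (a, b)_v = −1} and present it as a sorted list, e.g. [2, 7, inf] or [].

[11, 29]

Mod squares: a ≡ 667, b ≡ 4774. Check v ∈ {∞, 2, 5, 7, 11, 23, 29, 31}.
v=29: a=29^1·(≡23), b=29^0·(≡2) mod 29; (23|29)=+1, (2|29)=-1; (−1)^{1·0·14}·(+1)^0·(-1)^1 = -1.
v=23: a=23^1·(≡6), b=23^0·(≡1) mod 23; (6|23)=+1, (1|23)=+1; (−1)^{1·0·11}·(+1)^0·(+1)^1 = +1.
v=11: a=11^0·(≡7), b=11^1·(≡1) mod 11; (7|11)=-1, (1|11)=+1; (−1)^{0·1·5}·(-1)^1·(+1)^0 = -1.
v=5: a=5^0·(≡2), b=5^-4·(≡4) mod 5; (2|5)=-1, (4|5)=+1; (−1)^{0·-4·2}·(-1)^-4·(+1)^0 = +1.
v=∞: 667 > 0 and 4774 > 0  ⇒  (a,b)_∞ = +1.
v=7: a=7^0·(≡2), b=7^3·(≡3) mod 7; (2|7)=+1, (3|7)=-1; (−1)^{0·3·3}·(+1)^3·(-1)^0 = +1.
v=2: v_2(a)=0, v_2(b)=-1; units ≡ 3, 3 (mod 8); ε·ε+αω+βω = 1·1+0·1+-1·1 ≡ 0  ⇒  (a,b)_2 = +1.
v=31: a=31^0·(≡16), b=31^1·(≡27) mod 31; (16|31)=+1, (27|31)=-1; (−1)^{0·1·15}·(+1)^1·(-1)^0 = +1.
(667, 4774 / ℚ) ramifies at {11, 29}: a division algebra.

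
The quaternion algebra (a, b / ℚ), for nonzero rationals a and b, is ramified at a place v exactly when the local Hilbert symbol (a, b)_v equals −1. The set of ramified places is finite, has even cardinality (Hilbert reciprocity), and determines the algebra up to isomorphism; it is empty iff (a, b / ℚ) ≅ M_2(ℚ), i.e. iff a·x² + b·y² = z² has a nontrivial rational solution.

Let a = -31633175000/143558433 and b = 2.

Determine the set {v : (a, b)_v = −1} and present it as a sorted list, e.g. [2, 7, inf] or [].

[2, 3, 5, 19]

(a, b) ≡ (-300390, 2) mod (ℚ^×)²; places V = {2, 3, 5, 7, 17, 19, 23, 31, ∞}.
(a,b)_2: α=3, β=1; u≡5, v≡1 (mod 8); ε(u)ε(v)=0·0, αω(v)=3·0, βω(u)=1·1; sum ≡ 1  ⇒  -1.
(a,b)_19: α=-1, u≡16; β=0, v≡2 (mod 19); (16|19)=+1, (2|19)=-1; sign (−1)^0·+1^0·-1^-1 = -1.
(a,b)_5: α=5, u≡3; β=0, v≡2 (mod 5); (3|5)=-1, (2|5)=-1; sign (−1)^0·-1^0·-1^5 = -1.
(a,b)_17: α=1, u≡10; β=0, v≡2 (mod 17); (10|17)=-1, (2|17)=+1; sign (−1)^0·-1^0·+1^1 = +1.
(a,b)_7: α=4, u≡2; β=0, v≡2 (mod 7); (2|7)=+1, (2|7)=+1; sign (−1)^0·+1^0·+1^4 = +1.
(a,b)_∞: sgn(-300390)=−, sgn(2)=+, so +1.
(a,b)_31: α=1, u≡13; β=0, v≡2 (mod 31); (13|31)=-1, (2|31)=+1; sign (−1)^0·-1^0·+1^1 = +1.
(a,b)_3: α=-3, u≡1; β=0, v≡2 (mod 3); (1|3)=+1, (2|3)=-1; sign (−1)^0·+1^0·-1^-3 = -1.
(a,b)_23: α=-4, u≡4; β=0, v≡2 (mod 23); (4|23)=+1, (2|23)=+1; sign (−1)^0·+1^0·+1^-4 = +1.
|Ram(-300390, 2)| = 4, even; anisotropic at {2, 3, 5, 19}.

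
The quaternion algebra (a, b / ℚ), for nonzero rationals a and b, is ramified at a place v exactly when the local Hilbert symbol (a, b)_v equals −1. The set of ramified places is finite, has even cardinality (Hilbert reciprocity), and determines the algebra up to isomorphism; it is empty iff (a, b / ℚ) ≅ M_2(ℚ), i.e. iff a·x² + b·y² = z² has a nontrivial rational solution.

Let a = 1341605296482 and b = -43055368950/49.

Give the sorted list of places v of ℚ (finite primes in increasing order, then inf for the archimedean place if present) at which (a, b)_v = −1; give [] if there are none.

(a, b) ≡ (2210802, -2838) mod (ℚ^×)²; places V = {2, 3, 5, 7, 11, 19, 41, 43, ∞}.
(a,b)_7: α=0, u≡3; β=-2, v≡1 (mod 7); (3|7)=-1, (1|7)=+1; sign (−1)^0·-1^-2·+1^0 = +1.
(a,b)_2: α=1, β=1; u≡1, v≡5 (mod 8); ε(u)ε(v)=0·0, αω(v)=1·1, βω(u)=1·0; sum ≡ 1  ⇒  -1.
(a,b)_41: α=3, u≡26; β=2, v≡20 (mod 41); (26|41)=-1, (20|41)=+1; sign (−1)^0·-1^2·+1^3 = +1.
(a,b)_5: α=0, u≡2; β=2, v≡3 (mod 5); (2|5)=-1, (3|5)=-1; sign (−1)^0·-1^2·-1^0 = +1.
(a,b)_3: α=1, u≡2; β=1, v≡2 (mod 3); (2|3)=-1, (2|3)=-1; sign (−1)^1·-1^1·-1^1 = -1.
(a,b)_43: α=1, u≡37; β=1, v≡5 (mod 43); (37|43)=-1, (5|43)=-1; sign (−1)^1·-1^1·-1^1 = -1.
(a,b)_∞: sgn(2210802)=+, sgn(-2838)=−, so +1.
(a,b)_11: α=1, u≡4; β=1, v≡10 (mod 11); (4|11)=+1, (10|11)=-1; sign (−1)^1·+1^1·-1^1 = +1.
(a,b)_19: α=3, u≡18; β=2, v≡14 (mod 19); (18|19)=-1, (14|19)=-1; sign (−1)^0·-1^2·-1^3 = -1.
|Ram(2210802, -2838)| = 4, even; anisotropic at {2, 3, 19, 43}.

[2, 3, 19, 43]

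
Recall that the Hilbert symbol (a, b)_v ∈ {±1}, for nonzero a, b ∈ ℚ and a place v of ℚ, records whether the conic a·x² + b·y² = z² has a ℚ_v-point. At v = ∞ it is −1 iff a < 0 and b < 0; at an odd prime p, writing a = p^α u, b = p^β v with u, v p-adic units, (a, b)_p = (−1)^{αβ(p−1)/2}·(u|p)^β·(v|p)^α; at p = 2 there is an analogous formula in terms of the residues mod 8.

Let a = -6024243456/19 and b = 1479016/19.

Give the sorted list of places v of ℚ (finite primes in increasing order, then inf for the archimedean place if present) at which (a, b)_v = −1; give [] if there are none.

(a, b) ≡ (-19, 2926) mod (ℚ^×)²; places V = {2, 3, 7, 11, 19, ∞}.
(a,b)_19: α=-1, u≡18; β=-1, v≡18 (mod 19); (18|19)=-1, (18|19)=-1; sign (−1)^1·-1^-1·-1^-1 = -1.
(a,b)_3: α=4, u≡2; β=0, v≡1 (mod 3); (2|3)=-1, (1|3)=+1; sign (−1)^0·-1^0·+1^4 = +1.
(a,b)_11: α=2, u≡1; β=1, v≡10 (mod 11); (1|11)=+1, (10|11)=-1; sign (−1)^0·+1^1·-1^2 = +1.
(a,b)_2: α=8, β=3; u≡5, v≡7 (mod 8); ε(u)ε(v)=0·1, αω(v)=8·0, βω(u)=3·1; sum ≡ 1  ⇒  -1.
(a,b)_7: α=4, u≡2; β=5, v≡5 (mod 7); (2|7)=+1, (5|7)=-1; sign (−1)^0·+1^5·-1^4 = +1.
(a,b)_∞: sgn(-19)=−, sgn(2926)=+, so +1.
Ram(-19, 2926) = {2, 19}; no ℚ_2-point on the conic.

[2, 19]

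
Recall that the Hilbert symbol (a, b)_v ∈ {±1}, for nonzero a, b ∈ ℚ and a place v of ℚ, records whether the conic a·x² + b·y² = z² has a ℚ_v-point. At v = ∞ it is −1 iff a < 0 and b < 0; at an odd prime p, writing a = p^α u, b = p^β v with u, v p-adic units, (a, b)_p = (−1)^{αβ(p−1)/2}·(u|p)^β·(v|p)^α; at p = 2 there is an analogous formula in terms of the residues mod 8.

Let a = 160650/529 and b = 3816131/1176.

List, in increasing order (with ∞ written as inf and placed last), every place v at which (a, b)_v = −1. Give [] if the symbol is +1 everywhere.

[2, 3, 7, 11]

Mod squares: a ≡ 714, b ≡ 66. Check v ∈ {∞, 2, 3, 5, 7, 11, 17, 19, 23, 31}.
v=2: v_2(a)=1, v_2(b)=-3; units ≡ 5, 1 (mod 8); ε·ε+αω+βω = 0·0+1·0+-3·1 ≡ 1  ⇒  (a,b)_2 = -1.
v=17: a=17^1·(≡16), b=17^0·(≡13) mod 17; (16|17)=+1, (13|17)=+1; (−1)^{1·0·8}·(+1)^0·(+1)^1 = +1.
v=5: a=5^2·(≡4), b=5^0·(≡1) mod 5; (4|5)=+1, (1|5)=+1; (−1)^{2·0·2}·(+1)^0·(+1)^2 = +1.
v=∞: 714 > 0 and 66 > 0  ⇒  (a,b)_∞ = +1.
v=31: a=31^0·(≡4), b=31^2·(≡14) mod 31; (4|31)=+1, (14|31)=+1; (−1)^{0·2·15}·(+1)^2·(+1)^0 = +1.
v=23: a=23^-2·(≡18), b=23^0·(≡21) mod 23; (18|23)=+1, (21|23)=-1; (−1)^{-2·0·11}·(+1)^0·(-1)^-2 = +1.
v=3: a=3^3·(≡1), b=3^-1·(≡1) mod 3; (1|3)=+1, (1|3)=+1; (−1)^{3·-1·1}·(+1)^-1·(+1)^3 = -1.
v=19: a=19^0·(≡11), b=19^2·(≡6) mod 19; (11|19)=+1, (6|19)=+1; (−1)^{0·2·9}·(+1)^2·(+1)^0 = +1.
v=7: a=7^1·(≡1), b=7^-2·(≡6) mod 7; (1|7)=+1, (6|7)=-1; (−1)^{1·-2·3}·(+1)^-2·(-1)^1 = -1.
v=11: a=11^0·(≡6), b=11^1·(≡8) mod 11; (6|11)=-1, (8|11)=-1; (−1)^{0·1·5}·(-1)^1·(-1)^0 = -1.
|Ram(714, 66)| = 4, even; anisotropic at {2, 3, 7, 11}.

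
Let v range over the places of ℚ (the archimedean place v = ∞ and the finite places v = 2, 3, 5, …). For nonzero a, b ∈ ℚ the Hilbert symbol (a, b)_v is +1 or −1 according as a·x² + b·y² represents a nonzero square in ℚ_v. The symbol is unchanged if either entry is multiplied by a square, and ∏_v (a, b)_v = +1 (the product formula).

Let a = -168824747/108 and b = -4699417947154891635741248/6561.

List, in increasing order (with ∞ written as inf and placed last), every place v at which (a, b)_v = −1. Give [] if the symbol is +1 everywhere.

Mod squares: a ≡ -61161, b ≡ -1073. Check v ∈ {∞, 2, 3, 7, 13, 19, 29, 37}.
v=19: a=19^1·(≡5), b=19^2·(≡8) mod 19; (5|19)=+1, (8|19)=-1; (−1)^{1·2·9}·(+1)^2·(-1)^1 = -1.
v=37: a=37^1·(≡34), b=37^3·(≡14) mod 37; (34|37)=+1, (14|37)=-1; (−1)^{1·3·18}·(+1)^3·(-1)^1 = -1.
v=29: a=29^1·(≡14), b=29^3·(≡12) mod 29; (14|29)=-1, (12|29)=-1; (−1)^{1·3·14}·(-1)^3·(-1)^1 = +1.
v=2: v_2(a)=-2, v_2(b)=6; units ≡ 7, 7 (mod 8); ε·ε+αω+βω = 1·1+-2·0+6·0 ≡ 1  ⇒  (a,b)_2 = -1.
v=7: a=7^2·(≡6), b=7^8·(≡5) mod 7; (6|7)=-1, (5|7)=-1; (−1)^{2·8·3}·(-1)^8·(-1)^2 = +1.
v=13: a=13^2·(≡12), b=13^4·(≡8) mod 13; (12|13)=+1, (8|13)=-1; (−1)^{2·4·6}·(+1)^4·(-1)^2 = +1.
v=∞: -61161 < 0 and -1073 < 0  ⇒  (a,b)_∞ = -1.
v=3: a=3^-3·(≡1), b=3^-8·(≡1) mod 3; (1|3)=+1, (1|3)=+1; (−1)^{-3·-8·1}·(+1)^-8·(+1)^-3 = +1.
(-61161, -1073 / ℚ) ramifies at {2, 19, 37, ∞}: a division algebra.

[2, 19, 37, inf]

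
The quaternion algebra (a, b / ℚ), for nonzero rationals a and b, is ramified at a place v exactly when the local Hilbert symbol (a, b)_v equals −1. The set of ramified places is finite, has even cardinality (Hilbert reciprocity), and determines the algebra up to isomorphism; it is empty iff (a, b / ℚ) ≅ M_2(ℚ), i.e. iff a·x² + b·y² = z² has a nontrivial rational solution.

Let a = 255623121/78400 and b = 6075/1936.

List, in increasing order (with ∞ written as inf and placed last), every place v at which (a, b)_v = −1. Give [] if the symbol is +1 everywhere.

[]

(a, b) ≡ (481, 3) mod (ℚ^×)²; places V = {2, 3, 5, 7, 11, 13, 37, ∞}.
(a,b)_13: α=1, u≡5; β=0, v≡9 (mod 13); (5|13)=-1, (9|13)=+1; sign (−1)^0·-1^0·+1^1 = +1.
(a,b)_5: α=-2, u≡1; β=2, v≡3 (mod 5); (1|5)=+1, (3|5)=-1; sign (−1)^0·+1^2·-1^-2 = +1.
(a,b)_7: α=-2, u≡3; β=0, v≡5 (mod 7); (3|7)=-1, (5|7)=-1; sign (−1)^0·-1^0·-1^-2 = +1.
(a,b)_2: α=-6, β=-4; u≡1, v≡3 (mod 8); ε(u)ε(v)=0·1, αω(v)=-6·1, βω(u)=-4·0; sum ≡ 0  ⇒  +1.
(a,b)_3: α=12, u≡1; β=5, v≡1 (mod 3); (1|3)=+1, (1|3)=+1; sign (−1)^0·+1^5·+1^12 = +1.
(a,b)_11: α=0, u≡2; β=-2, v≡5 (mod 11); (2|11)=-1, (5|11)=+1; sign (−1)^0·-1^-2·+1^0 = +1.
(a,b)_37: α=1, u≡6; β=0, v≡16 (mod 37); (6|37)=-1, (16|37)=+1; sign (−1)^0·-1^0·+1^1 = +1.
(a,b)_∞: sgn(481)=+, sgn(3)=+, so +1.
Ram(a, b) = ∅: the form 481·x² + 3·y² − z² is isotropic over every ℚ_v, so by Hasse–Minkowski it is isotropic over ℚ.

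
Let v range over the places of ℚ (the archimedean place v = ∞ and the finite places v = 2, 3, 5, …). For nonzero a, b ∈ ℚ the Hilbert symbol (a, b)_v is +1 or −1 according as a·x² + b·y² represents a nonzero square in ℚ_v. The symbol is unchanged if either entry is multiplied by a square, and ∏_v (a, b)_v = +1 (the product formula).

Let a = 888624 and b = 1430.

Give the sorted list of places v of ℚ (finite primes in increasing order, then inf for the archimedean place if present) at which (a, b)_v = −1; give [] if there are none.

[3, 11]

Mod squares: a ≡ 51, b ≡ 1430. Check v ∈ {∞, 2, 3, 5, 11, 13, 17}.
v=17: a=17^1·(≡14), b=17^0·(≡2) mod 17; (14|17)=-1, (2|17)=+1; (−1)^{1·0·8}·(-1)^0·(+1)^1 = +1.
v=5: a=5^0·(≡4), b=5^1·(≡1) mod 5; (4|5)=+1, (1|5)=+1; (−1)^{0·1·2}·(+1)^1·(+1)^0 = +1.
v=2: v_2(a)=4, v_2(b)=1; units ≡ 3, 3 (mod 8); ε·ε+αω+βω = 1·1+4·1+1·1 ≡ 0  ⇒  (a,b)_2 = +1.
v=3: a=3^3·(≡2), b=3^0·(≡2) mod 3; (2|3)=-1, (2|3)=-1; (−1)^{3·0·1}·(-1)^0·(-1)^3 = -1.
v=13: a=13^0·(≡9), b=13^1·(≡6) mod 13; (9|13)=+1, (6|13)=-1; (−1)^{0·1·6}·(+1)^1·(-1)^0 = +1.
v=∞: 51 > 0 and 1430 > 0  ⇒  (a,b)_∞ = +1.
v=11: a=11^2·(≡7), b=11^1·(≡9) mod 11; (7|11)=-1, (9|11)=+1; (−1)^{2·1·5}·(-1)^1·(+1)^2 = -1.
Ram(51, 1430) = {3, 11}; no ℚ_3-point on the conic.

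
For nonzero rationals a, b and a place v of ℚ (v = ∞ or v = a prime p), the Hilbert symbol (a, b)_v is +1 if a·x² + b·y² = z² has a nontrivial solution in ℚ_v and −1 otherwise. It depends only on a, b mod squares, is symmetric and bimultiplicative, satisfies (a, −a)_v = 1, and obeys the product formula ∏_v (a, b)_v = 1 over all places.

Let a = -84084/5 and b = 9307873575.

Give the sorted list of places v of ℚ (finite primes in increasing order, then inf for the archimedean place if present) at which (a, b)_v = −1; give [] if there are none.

(a, b) ≡ (-2145, 7) mod (ℚ^×)²; places V = {2, 3, 5, 7, 11, 13, 17, ∞}.
(a,b)_17: α=0, u≡3; β=2, v≡12 (mod 17); (3|17)=-1, (12|17)=-1; sign (−1)^0·-1^2·-1^0 = +1.
(a,b)_5: α=-1, u≡1; β=2, v≡3 (mod 5); (1|5)=+1, (3|5)=-1; sign (−1)^0·+1^2·-1^-1 = -1.
(a,b)_3: α=1, u≡2; β=2, v≡1 (mod 3); (2|3)=-1, (1|3)=+1; sign (−1)^0·-1^2·+1^1 = +1.
(a,b)_7: α=2, u≡4; β=1, v≡4 (mod 7); (4|7)=+1, (4|7)=+1; sign (−1)^0·+1^1·+1^2 = +1.
(a,b)_2: α=2, β=0; u≡7, v≡7 (mod 8); ε(u)ε(v)=1·1, αω(v)=2·0, βω(u)=0·0; sum ≡ 1  ⇒  -1.
(a,b)_11: α=1, u≡9; β=2, v≡2 (mod 11); (9|11)=+1, (2|11)=-1; sign (−1)^0·+1^2·-1^1 = -1.
(a,b)_13: α=1, u≡9; β=2, v≡11 (mod 13); (9|13)=+1, (11|13)=-1; sign (−1)^0·+1^2·-1^1 = -1.
(a,b)_∞: sgn(-2145)=−, sgn(7)=+, so +1.
(-2145, 7 / ℚ) ramifies at {2, 5, 11, 13}: a division algebra.

[2, 5, 11, 13]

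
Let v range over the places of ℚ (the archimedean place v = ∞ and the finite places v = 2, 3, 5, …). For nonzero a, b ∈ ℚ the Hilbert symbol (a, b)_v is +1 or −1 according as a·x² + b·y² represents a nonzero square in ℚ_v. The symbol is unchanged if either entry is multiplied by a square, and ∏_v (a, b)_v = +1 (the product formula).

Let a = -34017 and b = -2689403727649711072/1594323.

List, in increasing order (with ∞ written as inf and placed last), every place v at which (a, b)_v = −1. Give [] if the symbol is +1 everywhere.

Mod squares: a ≡ -34017, b ≡ -2348346. Check v ∈ {∞, 2, 3, 7, 11, 13, 17, 19, 23, 29}.
v=2: v_2(a)=0, v_2(b)=5; units ≡ 7, 3 (mod 8); ε·ε+αω+βω = 1·1+0·1+5·0 ≡ 1  ⇒  (a,b)_2 = -1.
v=7: a=7^0·(≡3), b=7^1·(≡2) mod 7; (3|7)=-1, (2|7)=+1; (−1)^{0·1·3}·(-1)^1·(+1)^0 = -1.
v=23: a=23^1·(≡16), b=23^1·(≡1) mod 23; (16|23)=+1, (1|23)=+1; (−1)^{1·1·11}·(+1)^1·(+1)^1 = -1.
v=11: a=11^0·(≡6), b=11^1·(≡2) mod 11; (6|11)=-1, (2|11)=-1; (−1)^{0·1·5}·(-1)^1·(-1)^0 = -1.
v=19: a=19^0·(≡12), b=19^2·(≡1) mod 19; (12|19)=-1, (1|19)=+1; (−1)^{0·2·9}·(-1)^2·(+1)^0 = +1.
v=29: a=29^1·(≡16), b=29^6·(≡7) mod 29; (16|29)=+1, (7|29)=+1; (−1)^{1·6·14}·(+1)^6·(+1)^1 = +1.
v=13: a=13^0·(≡4), b=13^1·(≡7) mod 13; (4|13)=+1, (7|13)=-1; (−1)^{0·1·6}·(+1)^1·(-1)^0 = +1.
v=3: a=3^1·(≡1), b=3^-13·(≡2) mod 3; (1|3)=+1, (2|3)=-1; (−1)^{1·-13·1}·(+1)^-13·(-1)^1 = +1.
v=17: a=17^1·(≡5), b=17^1·(≡1) mod 17; (5|17)=-1, (1|17)=+1; (−1)^{1·1·8}·(-1)^1·(+1)^1 = -1.
v=∞: -34017 < 0 and -2348346 < 0  ⇒  (a,b)_∞ = -1.
|Ram(-34017, -2348346)| = 6, even; anisotropic at {2, 7, 11, 17, 23, ∞}.

[2, 7, 11, 17, 23, inf]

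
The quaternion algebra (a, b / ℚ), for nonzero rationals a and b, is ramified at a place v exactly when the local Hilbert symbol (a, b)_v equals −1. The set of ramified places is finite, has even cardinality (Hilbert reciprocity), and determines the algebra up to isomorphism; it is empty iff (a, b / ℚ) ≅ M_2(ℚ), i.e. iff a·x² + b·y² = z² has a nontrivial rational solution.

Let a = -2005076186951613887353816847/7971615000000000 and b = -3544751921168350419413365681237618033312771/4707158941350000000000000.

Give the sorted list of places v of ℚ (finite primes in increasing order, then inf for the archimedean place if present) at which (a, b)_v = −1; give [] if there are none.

Mod squares: a ≡ -138, b ≡ -664642914. Check v ∈ {∞, 2, 3, 5, 7, 13, 17, 19, 23, 29, 31, 37}.
v=3: a=3^-13·(≡2), b=3^-23·(≡1) mod 3; (2|3)=-1, (1|3)=+1; (−1)^{-13·-23·1}·(-1)^-23·(+1)^-13 = +1.
v=2: v_2(a)=-9, v_2(b)=-13; units ≡ 3, 7 (mod 8); ε·ε+αω+βω = 1·1+-9·0+-13·1 ≡ 0  ⇒  (a,b)_2 = +1.
v=7: a=7^8·(≡1), b=7^12·(≡4) mod 7; (1|7)=+1, (4|7)=+1; (−1)^{8·12·3}·(+1)^12·(+1)^8 = +1.
v=37: a=37^2·(≡26), b=37^3·(≡28) mod 37; (26|37)=+1, (28|37)=+1; (−1)^{2·3·18}·(+1)^3·(+1)^2 = +1.
v=5: a=5^-10·(≡3), b=5^-14·(≡1) mod 5; (3|5)=-1, (1|5)=+1; (−1)^{-10·-14·2}·(-1)^-14·(+1)^-10 = +1.
v=17: a=17^2·(≡13), b=17^5·(≡13) mod 17; (13|17)=+1, (13|17)=+1; (−1)^{2·5·8}·(+1)^5·(+1)^2 = +1.
v=29: a=29^2·(≡4), b=29^2·(≡28) mod 29; (4|29)=+1, (28|29)=+1; (−1)^{2·2·14}·(+1)^2·(+1)^2 = +1.
v=23: a=23^5·(≡19), b=23^7·(≡6) mod 23; (19|23)=-1, (6|23)=+1; (−1)^{5·7·11}·(-1)^7·(+1)^5 = +1.
v=∞: -138 < 0 and -664642914 < 0  ⇒  (a,b)_∞ = -1.
v=13: a=13^2·(≡2), b=13^3·(≡1) mod 13; (2|13)=-1, (1|13)=+1; (−1)^{2·3·6}·(-1)^3·(+1)^2 = -1.
v=19: a=19^0·(≡8), b=19^1·(≡1) mod 19; (8|19)=-1, (1|19)=+1; (−1)^{0·1·9}·(-1)^1·(+1)^0 = -1.
v=31: a=31^2·(≡12), b=31^3·(≡1) mod 31; (12|31)=-1, (1|31)=+1; (−1)^{2·3·15}·(-1)^3·(+1)^2 = -1.
Ram(-138, -664642914) = {13, 19, 31, ∞}; no ℚ_13-point on the conic.

[13, 19, 31, inf]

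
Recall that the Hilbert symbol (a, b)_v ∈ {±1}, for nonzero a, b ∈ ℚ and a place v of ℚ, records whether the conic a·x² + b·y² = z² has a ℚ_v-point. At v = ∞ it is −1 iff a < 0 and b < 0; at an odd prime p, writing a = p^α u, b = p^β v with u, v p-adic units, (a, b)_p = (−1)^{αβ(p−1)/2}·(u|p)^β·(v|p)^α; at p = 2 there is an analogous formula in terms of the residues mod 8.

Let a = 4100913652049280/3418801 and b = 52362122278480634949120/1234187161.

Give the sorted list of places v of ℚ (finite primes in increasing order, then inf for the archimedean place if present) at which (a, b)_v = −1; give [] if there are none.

Mod squares: a ≡ 10230, b ≡ 280830. Check v ∈ {∞, 2, 3, 5, 11, 19, 23, 31, 37, 43}.
v=2: v_2(a)=7, v_2(b)=9; units ≡ 3, 7 (mod 8); ε·ε+αω+βω = 1·1+7·0+9·1 ≡ 0  ⇒  (a,b)_2 = +1.
v=∞: 10230 > 0 and 280830 > 0  ⇒  (a,b)_∞ = +1.
v=43: a=43^-4·(≡26), b=43^-4·(≡16) mod 43; (26|43)=-1, (16|43)=+1; (−1)^{-4·-4·21}·(-1)^-4·(+1)^-4 = +1.
v=11: a=11^1·(≡7), b=11^3·(≡2) mod 11; (7|11)=-1, (2|11)=-1; (−1)^{1·3·5}·(-1)^3·(-1)^1 = -1.
v=3: a=3^3·(≡2), b=3^3·(≡1) mod 3; (2|3)=-1, (1|3)=+1; (−1)^{3·3·1}·(-1)^3·(+1)^3 = +1.
v=5: a=5^1·(≡1), b=5^1·(≡4) mod 5; (1|5)=+1, (4|5)=+1; (−1)^{1·1·2}·(+1)^1·(+1)^1 = +1.
v=31: a=31^3·(≡9), b=31^4·(≡5) mod 31; (9|31)=+1, (5|31)=+1; (−1)^{3·4·15}·(+1)^4·(+1)^3 = +1.
v=19: a=19^0·(≡13), b=19^-2·(≡8) mod 19; (13|19)=-1, (8|19)=-1; (−1)^{0·-2·9}·(-1)^-2·(-1)^0 = +1.
v=37: a=37^2·(≡23), b=37^3·(≡22) mod 37; (23|37)=-1, (22|37)=-1; (−1)^{2·3·18}·(-1)^3·(-1)^2 = -1.
v=23: a=23^2·(≡2), b=23^3·(≡14) mod 23; (2|23)=+1, (14|23)=-1; (−1)^{2·3·11}·(+1)^3·(-1)^2 = +1.
|Ram(10230, 280830)| = 2, even; anisotropic at {11, 37}.

[11, 37]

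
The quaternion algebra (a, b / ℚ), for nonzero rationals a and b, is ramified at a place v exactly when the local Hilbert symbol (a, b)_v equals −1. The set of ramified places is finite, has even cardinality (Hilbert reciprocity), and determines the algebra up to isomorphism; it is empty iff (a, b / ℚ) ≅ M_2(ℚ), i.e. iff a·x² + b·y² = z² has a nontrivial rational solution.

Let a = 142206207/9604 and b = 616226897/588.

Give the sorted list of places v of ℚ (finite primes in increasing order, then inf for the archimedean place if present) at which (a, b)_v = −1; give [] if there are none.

Mod squares: a ≡ 492063, b ≡ 37851. Check v ∈ {∞, 2, 3, 7, 11, 13, 17, 31, 37}.
v=31: a=31^1·(≡19), b=31^1·(≡29) mod 31; (19|31)=+1, (29|31)=-1; (−1)^{1·1·15}·(+1)^1·(-1)^1 = +1.
v=13: a=13^1·(≡5), b=13^2·(≡7) mod 13; (5|13)=-1, (7|13)=-1; (−1)^{1·2·6}·(-1)^2·(-1)^1 = -1.
v=17: a=17^2·(≡2), b=17^2·(≡15) mod 17; (2|17)=+1, (15|17)=+1; (−1)^{2·2·8}·(+1)^2·(+1)^2 = +1.
v=7: a=7^-4·(≡6), b=7^-2·(≡4) mod 7; (6|7)=-1, (4|7)=+1; (−1)^{-4·-2·3}·(-1)^-2·(+1)^-4 = +1.
v=∞: 492063 > 0 and 37851 > 0  ⇒  (a,b)_∞ = +1.
v=11: a=11^1·(≡10), b=11^1·(≡5) mod 11; (10|11)=-1, (5|11)=+1; (−1)^{1·1·5}·(-1)^1·(+1)^1 = +1.
v=3: a=3^1·(≡2), b=3^-1·(≡2) mod 3; (2|3)=-1, (2|3)=-1; (−1)^{1·-1·1}·(-1)^-1·(-1)^1 = -1.
v=2: v_2(a)=-2, v_2(b)=-2; units ≡ 7, 3 (mod 8); ε·ε+αω+βω = 1·1+-2·1+-2·0 ≡ 1  ⇒  (a,b)_2 = -1.
v=37: a=37^1·(≡7), b=37^1·(≡35) mod 37; (7|37)=+1, (35|37)=-1; (−1)^{1·1·18}·(+1)^1·(-1)^1 = -1.
(492063, 37851 / ℚ) ramifies at {2, 3, 13, 37}: a division algebra.

[2, 3, 13, 37]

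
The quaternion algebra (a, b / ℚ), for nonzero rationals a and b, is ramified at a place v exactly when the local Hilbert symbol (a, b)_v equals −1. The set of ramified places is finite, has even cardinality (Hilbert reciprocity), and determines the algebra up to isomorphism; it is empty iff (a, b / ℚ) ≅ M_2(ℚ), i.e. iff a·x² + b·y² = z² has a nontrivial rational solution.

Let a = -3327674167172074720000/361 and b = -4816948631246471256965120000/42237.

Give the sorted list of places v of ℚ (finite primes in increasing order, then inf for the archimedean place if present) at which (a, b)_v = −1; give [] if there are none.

(a, b) ≡ (-10387, -299) mod (ℚ^×)²; places V = {2, 3, 5, 7, 11, 13, 17, 19, 23, 47, ∞}.
(a,b)_∞: sgn(-10387)=−, sgn(-299)=−, so -1.
(a,b)_3: α=0, u≡2; β=-2, v≡1 (mod 3); (2|3)=-1, (1|3)=+1; sign (−1)^0·-1^-2·+1^0 = +1.
(a,b)_11: α=2, u≡6; β=2, v≡3 (mod 11); (6|11)=-1, (3|11)=+1; sign (−1)^0·-1^2·+1^2 = +1.
(a,b)_23: α=2, u≡4; β=3, v≡19 (mod 23); (4|23)=+1, (19|23)=-1; sign (−1)^0·+1^3·-1^2 = +1.
(a,b)_13: α=1, u≡8; β=-1, v≡9 (mod 13); (8|13)=-1, (9|13)=+1; sign (−1)^0·-1^-1·+1^1 = -1.
(a,b)_47: α=3, u≡32; β=4, v≡19 (mod 47); (32|47)=+1, (19|47)=-1; sign (−1)^0·+1^4·-1^3 = -1.
(a,b)_5: α=4, u≡3; β=4, v≡4 (mod 5); (3|5)=-1, (4|5)=+1; sign (−1)^0·-1^4·+1^4 = +1.
(a,b)_17: α=3, u≡9; β=4, v≡11 (mod 17); (9|17)=+1, (11|17)=-1; sign (−1)^0·+1^4·-1^3 = -1.
(a,b)_2: α=8, β=18; u≡5, v≡5 (mod 8); ε(u)ε(v)=0·0, αω(v)=8·1, βω(u)=18·1; sum ≡ 0  ⇒  +1.
(a,b)_7: α=2, u≡2; β=2, v≡4 (mod 7); (2|7)=+1, (4|7)=+1; sign (−1)^0·+1^2·+1^2 = +1.
(a,b)_19: α=-2, u≡1; β=-2, v≡11 (mod 19); (1|19)=+1, (11|19)=+1; sign (−1)^0·+1^-2·+1^-2 = +1.
|Ram(-10387, -299)| = 4, even; anisotropic at {13, 17, 47, ∞}.

[13, 17, 47, inf]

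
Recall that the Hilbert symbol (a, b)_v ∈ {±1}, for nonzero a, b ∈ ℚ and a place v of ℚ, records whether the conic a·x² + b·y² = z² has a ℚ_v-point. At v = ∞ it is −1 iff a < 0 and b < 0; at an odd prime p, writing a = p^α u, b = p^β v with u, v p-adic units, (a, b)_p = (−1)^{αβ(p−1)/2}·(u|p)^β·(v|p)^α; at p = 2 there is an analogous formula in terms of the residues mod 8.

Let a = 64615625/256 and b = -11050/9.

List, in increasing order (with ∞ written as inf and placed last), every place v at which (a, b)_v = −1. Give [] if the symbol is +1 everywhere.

[5, 31]

Mod squares: a ≡ 103385, b ≡ -442. Check v ∈ {∞, 2, 3, 5, 13, 17, 23, 29, 31}.
v=17: a=17^0·(≡2), b=17^1·(≡9) mod 17; (2|17)=+1, (9|17)=+1; (−1)^{0·1·8}·(+1)^1·(+1)^0 = +1.
v=29: a=29^1·(≡18), b=29^0·(≡16) mod 29; (18|29)=-1, (16|29)=+1; (−1)^{1·0·14}·(-1)^0·(+1)^1 = +1.
v=2: v_2(a)=-8, v_2(b)=1; units ≡ 1, 3 (mod 8); ε·ε+αω+βω = 0·1+-8·1+1·0 ≡ 0  ⇒  (a,b)_2 = +1.
v=31: a=31^1·(≡19), b=31^0·(≡26) mod 31; (19|31)=+1, (26|31)=-1; (−1)^{1·0·15}·(+1)^0·(-1)^1 = -1.
v=23: a=23^1·(≡21), b=23^0·(≡4) mod 23; (21|23)=-1, (4|23)=+1; (−1)^{1·0·11}·(-1)^0·(+1)^1 = +1.
v=5: a=5^5·(≡2), b=5^2·(≡2) mod 5; (2|5)=-1, (2|5)=-1; (−1)^{5·2·2}·(-1)^2·(-1)^5 = -1.
v=13: a=13^0·(≡1), b=13^1·(≡11) mod 13; (1|13)=+1, (11|13)=-1; (−1)^{0·1·6}·(+1)^1·(-1)^0 = +1.
v=∞: 103385 > 0 and -442 < 0  ⇒  (a,b)_∞ = +1.
v=3: a=3^0·(≡2), b=3^-2·(≡2) mod 3; (2|3)=-1, (2|3)=-1; (−1)^{0·-2·1}·(-1)^-2·(-1)^0 = +1.
(103385, -442 / ℚ) ramifies at {5, 31}: a division algebra.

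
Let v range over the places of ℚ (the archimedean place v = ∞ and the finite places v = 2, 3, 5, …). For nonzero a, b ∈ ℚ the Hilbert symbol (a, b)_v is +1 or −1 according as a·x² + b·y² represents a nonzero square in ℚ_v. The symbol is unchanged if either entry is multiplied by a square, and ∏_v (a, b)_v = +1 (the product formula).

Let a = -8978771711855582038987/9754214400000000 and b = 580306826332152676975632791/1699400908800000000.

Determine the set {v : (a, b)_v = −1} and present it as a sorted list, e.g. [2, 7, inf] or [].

Mod squares: a ≡ -4002, b ≡ 1653. Check v ∈ {∞, 2, 3, 5, 7, 13, 19, 23, 29, 31, 41}.
v=∞: -4002 < 0 and 1653 > 0  ⇒  (a,b)_∞ = +1.
v=19: a=19^2·(≡6), b=19^3·(≡11) mod 19; (6|19)=+1, (11|19)=+1; (−1)^{2·3·9}·(+1)^3·(+1)^2 = +1.
v=23: a=23^1·(≡11), b=23^2·(≡20) mod 23; (11|23)=-1, (20|23)=-1; (−1)^{1·2·11}·(-1)^2·(-1)^1 = -1.
v=2: v_2(a)=-21, v_2(b)=-26; units ≡ 7, 5 (mod 8); ε·ε+αω+βω = 1·0+-21·1+-26·0 ≡ 1  ⇒  (a,b)_2 = -1.
v=41: a=41^2·(≡18), b=41^2·(≡11) mod 41; (18|41)=+1, (11|41)=-1; (−1)^{2·2·20}·(+1)^2·(-1)^2 = +1.
v=29: a=29^3·(≡24), b=29^5·(≡9) mod 29; (24|29)=+1, (9|29)=+1; (−1)^{3·5·14}·(+1)^5·(+1)^3 = +1.
v=31: a=31^4·(≡2), b=31^2·(≡18) mod 31; (2|31)=+1, (18|31)=+1; (−1)^{4·2·15}·(+1)^2·(+1)^4 = +1.
v=5: a=5^-8·(≡2), b=5^-8·(≡2) mod 5; (2|5)=-1, (2|5)=-1; (−1)^{-8·-8·2}·(-1)^-8·(-1)^-8 = +1.
v=3: a=3^-5·(≡1), b=3^-3·(≡2) mod 3; (1|3)=+1, (2|3)=-1; (−1)^{-5·-3·1}·(+1)^-3·(-1)^-5 = +1.
v=7: a=7^-2·(≡4), b=7^-4·(≡4) mod 7; (4|7)=+1, (4|7)=+1; (−1)^{-2·-4·3}·(+1)^-4·(+1)^-2 = +1.
v=13: a=13^4·(≡2), b=13^6·(≡6) mod 13; (2|13)=-1, (6|13)=-1; (−1)^{4·6·6}·(-1)^6·(-1)^4 = +1.
Ram(-4002, 1653) = {2, 23}; no ℚ_2-point on the conic.

[2, 23]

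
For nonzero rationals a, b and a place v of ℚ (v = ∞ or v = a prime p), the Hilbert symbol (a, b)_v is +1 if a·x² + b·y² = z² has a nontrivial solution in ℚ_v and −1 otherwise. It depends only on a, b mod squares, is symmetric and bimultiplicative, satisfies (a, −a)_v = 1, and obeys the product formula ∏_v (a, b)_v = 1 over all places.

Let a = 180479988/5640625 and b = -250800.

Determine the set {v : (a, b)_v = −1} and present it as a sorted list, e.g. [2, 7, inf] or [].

Mod squares: a ≡ 13, b ≡ -627. Check v ∈ {∞, 2, 3, 5, 11, 13, 19, 23}.
v=∞: 13 > 0 and -627 < 0  ⇒  (a,b)_∞ = +1.
v=11: a=11^0·(≡7), b=11^1·(≡3) mod 11; (7|11)=-1, (3|11)=+1; (−1)^{0·1·5}·(-1)^1·(+1)^0 = -1.
v=2: v_2(a)=2, v_2(b)=4; units ≡ 5, 5 (mod 8); ε·ε+αω+βω = 0·0+2·1+4·1 ≡ 0  ⇒  (a,b)_2 = +1.
v=13: a=13^1·(≡4), b=13^0·(≡9) mod 13; (4|13)=+1, (9|13)=+1; (−1)^{1·0·6}·(+1)^0·(+1)^1 = +1.
v=3: a=3^8·(≡1), b=3^1·(≡1) mod 3; (1|3)=+1, (1|3)=+1; (−1)^{8·1·1}·(+1)^1·(+1)^8 = +1.
v=23: a=23^2·(≡1), b=23^0·(≡15) mod 23; (1|23)=+1, (15|23)=-1; (−1)^{2·0·11}·(+1)^0·(-1)^2 = +1.
v=19: a=19^-2·(≡2), b=19^1·(≡5) mod 19; (2|19)=-1, (5|19)=+1; (−1)^{-2·1·9}·(-1)^1·(+1)^-2 = -1.
v=5: a=5^-6·(≡3), b=5^2·(≡3) mod 5; (3|5)=-1, (3|5)=-1; (−1)^{-6·2·2}·(-1)^2·(-1)^-6 = +1.
Ram(13, -627) = {11, 19}; no ℚ_11-point on the conic.

[11, 19]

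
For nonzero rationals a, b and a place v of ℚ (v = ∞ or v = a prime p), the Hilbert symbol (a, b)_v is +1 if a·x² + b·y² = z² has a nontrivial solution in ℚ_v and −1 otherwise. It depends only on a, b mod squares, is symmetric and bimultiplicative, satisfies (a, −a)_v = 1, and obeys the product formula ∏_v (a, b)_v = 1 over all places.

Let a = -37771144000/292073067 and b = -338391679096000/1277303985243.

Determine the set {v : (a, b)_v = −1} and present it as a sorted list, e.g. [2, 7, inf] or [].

[3, 17, 31, inf]

Mod squares: a ≡ -255, b ≡ -7905. Check v ∈ {∞, 2, 3, 5, 11, 13, 17, 23, 31}.
v=23: a=23^-2·(≡11), b=23^0·(≡7) mod 23; (11|23)=-1, (7|23)=-1; (−1)^{-2·0·11}·(-1)^0·(-1)^-2 = +1.
v=31: a=31^2·(≡6), b=31^3·(≡30) mod 31; (6|31)=-1, (30|31)=-1; (−1)^{2·3·15}·(-1)^3·(-1)^2 = -1.
v=11: a=11^-2·(≡9), b=11^-2·(≡5) mod 11; (9|11)=+1, (5|11)=+1; (−1)^{-2·-2·5}·(+1)^-2·(+1)^-2 = +1.
v=13: a=13^-2·(≡6), b=13^-6·(≡10) mod 13; (6|13)=-1, (10|13)=+1; (−1)^{-2·-6·6}·(-1)^-6·(+1)^-2 = +1.
v=∞: -255 < 0 and -7905 < 0  ⇒  (a,b)_∞ = -1.
v=17: a=17^3·(≡15), b=17^5·(≡14) mod 17; (15|17)=+1, (14|17)=-1; (−1)^{3·5·8}·(+1)^5·(-1)^3 = -1.
v=3: a=3^-3·(≡2), b=3^-7·(≡2) mod 3; (2|3)=-1, (2|3)=-1; (−1)^{-3·-7·1}·(-1)^-7·(-1)^-3 = -1.
v=2: v_2(a)=6, v_2(b)=6; units ≡ 1, 7 (mod 8); ε·ε+αω+βω = 0·1+6·0+6·0 ≡ 0  ⇒  (a,b)_2 = +1.
v=5: a=5^3·(≡4), b=5^3·(≡4) mod 5; (4|5)=+1, (4|5)=+1; (−1)^{3·3·2}·(+1)^3·(+1)^3 = +1.
|Ram(-255, -7905)| = 4, even; anisotropic at {3, 17, 31, ∞}.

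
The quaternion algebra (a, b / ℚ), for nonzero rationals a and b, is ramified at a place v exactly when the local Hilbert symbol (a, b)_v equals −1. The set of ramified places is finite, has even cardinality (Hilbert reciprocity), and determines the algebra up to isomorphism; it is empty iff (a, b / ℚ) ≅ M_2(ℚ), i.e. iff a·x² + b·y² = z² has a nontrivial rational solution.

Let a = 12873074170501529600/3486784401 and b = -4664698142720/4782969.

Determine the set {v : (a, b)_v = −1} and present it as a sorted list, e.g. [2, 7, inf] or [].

[2, 11]

Mod squares: a ≡ 11, b ≡ -5. Check v ∈ {∞, 2, 3, 5, 7, 11}.
v=7: a=7^8·(≡1), b=7^6·(≡4) mod 7; (1|7)=+1, (4|7)=+1; (−1)^{8·6·3}·(+1)^6·(+1)^8 = +1.
v=11: a=11^3·(≡1), b=11^2·(≡10) mod 11; (1|11)=+1, (10|11)=-1; (−1)^{3·2·5}·(+1)^2·(-1)^3 = -1.
v=3: a=3^-20·(≡2), b=3^-14·(≡1) mod 3; (2|3)=-1, (1|3)=+1; (−1)^{-20·-14·1}·(-1)^-14·(+1)^-20 = +1.
v=5: a=5^2·(≡4), b=5^1·(≡4) mod 5; (4|5)=+1, (4|5)=+1; (−1)^{2·1·2}·(+1)^1·(+1)^2 = +1.
v=∞: 11 > 0 and -5 < 0  ⇒  (a,b)_∞ = +1.
v=2: v_2(a)=26, v_2(b)=16; units ≡ 3, 3 (mod 8); ε·ε+αω+βω = 1·1+26·1+16·1 ≡ 1  ⇒  (a,b)_2 = -1.
|Ram(11, -5)| = 2, even; anisotropic at {2, 11}.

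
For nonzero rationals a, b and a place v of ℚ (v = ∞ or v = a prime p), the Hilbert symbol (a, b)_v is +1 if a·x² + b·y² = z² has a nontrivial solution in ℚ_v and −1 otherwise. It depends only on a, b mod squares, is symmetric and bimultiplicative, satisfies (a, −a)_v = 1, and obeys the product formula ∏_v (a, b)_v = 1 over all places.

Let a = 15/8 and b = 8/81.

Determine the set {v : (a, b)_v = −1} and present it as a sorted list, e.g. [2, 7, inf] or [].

[3, 5]

(a, b) ≡ (30, 2) mod (ℚ^×)²; places V = {2, 3, 5, ∞}.
(a,b)_5: α=1, u≡1; β=0, v≡3 (mod 5); (1|5)=+1, (3|5)=-1; sign (−1)^0·+1^0·-1^1 = -1.
(a,b)_2: α=-3, β=3; u≡7, v≡1 (mod 8); ε(u)ε(v)=1·0, αω(v)=-3·0, βω(u)=3·0; sum ≡ 0  ⇒  +1.
(a,b)_3: α=1, u≡1; β=-4, v≡2 (mod 3); (1|3)=+1, (2|3)=-1; sign (−1)^0·+1^-4·-1^1 = -1.
(a,b)_∞: sgn(30)=+, sgn(2)=+, so +1.
Ram(30, 2) = {3, 5}; no ℚ_3-point on the conic.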